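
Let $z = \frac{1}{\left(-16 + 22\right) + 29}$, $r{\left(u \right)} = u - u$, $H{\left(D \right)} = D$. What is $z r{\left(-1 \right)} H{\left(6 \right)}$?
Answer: $0$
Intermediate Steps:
$r{\left(u \right)} = 0$
$z = \frac{1}{35}$ ($z = \frac{1}{6 + 29} = \frac{1}{35} \approx 0.028571$)
$z r{\left(-1 \right)} H{\left(6 \right)} = \frac{1}{35} \cdot 0 \cdot 6 = 0 \cdot 6 = 0$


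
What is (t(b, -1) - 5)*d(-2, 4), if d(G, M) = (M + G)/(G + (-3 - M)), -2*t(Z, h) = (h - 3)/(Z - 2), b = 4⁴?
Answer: 1268/1143 ≈ 1.1094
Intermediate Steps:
b = 256
t(Z, h) = -(-3 + h)/(2*(-2 + Z)) (t(Z, h) = -(h - 3)/(2*(Z - 2)) = -(-3 + h)/(2*(-2 + Z)))
d(G, M) = (G + M)/(-3 + G - M)
(t(b, -1) - 5)*d(-2, 4) = ((3 - 1*(-1))/(2*(-2 + 256)) - 5)*((-2 + 4)/(-3 - 2 - 1*4)) = ((½)*(3 + 1)/254 - 5)*(2/(-3 - 2 - 4)) = ((½)*(1/254)*4 - 5)*(2/(-9)) = (1/127 - 5)*(-⅑*2) = -634/127*(-2/9) = 1268/1143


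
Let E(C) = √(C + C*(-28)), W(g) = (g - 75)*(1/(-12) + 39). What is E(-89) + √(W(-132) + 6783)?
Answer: 3*√267 + I*√5091/2 ≈ 49.02 + 35.676*I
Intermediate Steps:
W(g) = -11675/4 + 467*g/12 (W(g) = (-75 + g)*(-1/12 + 39) = (-75 + g)*(467/12) = -11675/4 + 467*g/12)
E(C) = 3*√3*√(-C) (E(C) = √(C - 28*C) = √(-27*C) = 3*√3*√(-C))
E(-89) + √(W(-132) + 6783) = 3*√3*√(-1*(-89)) + √((-11675/4 + (467/12)*(-132)) + 6783) = 3*√3*√89 + √((-11675/4 - 5137) + 6783) = 3*√267 + √(-32223/4 + 6783) = 3*√267 + √(-5091/4) = 3*√267 + I*√5091/2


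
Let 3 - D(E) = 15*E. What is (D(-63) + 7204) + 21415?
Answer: 29567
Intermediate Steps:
D(E) = 3 - 15*E
(D(-63) + 7204) + 21415 = ((3 - 15*(-63)) + 7204) + 21415 = ((3 + 945) + 7204) + 21415 = (948 + 7204) + 21415 = 8152 + 21415 = 29567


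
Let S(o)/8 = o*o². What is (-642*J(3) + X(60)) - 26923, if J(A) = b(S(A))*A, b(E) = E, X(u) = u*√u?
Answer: -442939 + 120*√15 ≈ -4.4247e+5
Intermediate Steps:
X(u) = u^(3/2)
S(o) = 8*o³ (S(o) = 8*(o*o²) = 8*o³)
J(A) = 8*A⁴ (J(A) = (8*A³)*A = 8*A⁴)
(-642*J(3) + X(60)) - 26923 = (-5136*3⁴ + 60^(3/2)) - 26923 = (-5136*81 + 120*√15) - 26923 = (-642*648 + 120*√15) - 26923 = (-416016 + 120*√15) - 26923 = -442939 + 120*√15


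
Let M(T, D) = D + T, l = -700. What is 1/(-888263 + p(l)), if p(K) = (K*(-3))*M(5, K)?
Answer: -1/2347763 ≈ -4.2594e-7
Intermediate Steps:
p(K) = -3*K*(5 + K) (p(K) = (K*(-3))*(K + 5) = (-3*K)*(5 + K) = -3*K*(5 + K))
1/(-888263 + p(l)) = 1/(-888263 - 3*(-700)*(5 - 700)) = 1/(-888263 - 3*(-700)*(-695)) = 1/(-888263 - 1459500) = 1/(-2347763) = -1/2347763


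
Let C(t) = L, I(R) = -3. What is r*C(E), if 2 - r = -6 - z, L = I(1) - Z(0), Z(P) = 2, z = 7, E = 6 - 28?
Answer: -75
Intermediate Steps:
E = -22
L = -5 (L = -3 - 1*2 = -3 - 2 = -5)
C(t) = -5
r = 15 (r = 2 - (-6 - 1*7) = 2 - (-6 - 7) = 2 - 1*(-13) = 2 + 13 = 15)
r*C(E) = 15*(-5) = -75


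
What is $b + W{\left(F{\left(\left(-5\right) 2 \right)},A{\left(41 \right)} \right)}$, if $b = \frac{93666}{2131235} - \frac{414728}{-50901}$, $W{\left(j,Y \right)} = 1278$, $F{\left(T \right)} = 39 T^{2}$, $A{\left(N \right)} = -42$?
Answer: $\frac{2968694409308}{2308127505} \approx 1286.2$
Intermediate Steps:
$b = \frac{18907457918}{2308127505}$ ($b = 93666 \cdot \frac{1}{2131235} - - \frac{8824}{1083} = \frac{93666}{2131235} + \frac{8824}{1083} = \frac{18907457918}{2308127505} \approx 8.1917$)
$b + W{\left(F{\left(\left(-5\right) 2 \right)},A{\left(41 \right)} \right)} = \frac{18907457918}{2308127505} + 1278 = \frac{2968694409308}{2308127505}$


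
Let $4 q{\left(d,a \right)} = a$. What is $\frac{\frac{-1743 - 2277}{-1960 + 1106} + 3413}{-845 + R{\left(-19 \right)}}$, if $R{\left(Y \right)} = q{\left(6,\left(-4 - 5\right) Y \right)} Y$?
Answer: $- \frac{5837444}{2830583} \approx -2.0623$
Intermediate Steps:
$q{\left(d,a \right)} = \frac{a}{4}$
$R{\left(Y \right)} = - \frac{9 Y^{2}}{4}$ ($R{\left(Y \right)} = \frac{\left(-4 - 5\right) Y}{4} Y = \frac{\left(-9\right) Y}{4} Y = - \frac{9 Y}{4} Y = - \frac{9 Y^{2}}{4}$)
$\frac{\frac{-1743 - 2277}{-1960 + 1106} + 3413}{-845 + R{\left(-19 \right)}} = \frac{\frac{-1743 - 2277}{-1960 + 1106} + 3413}{-845 - \frac{9 \left(-19\right)^{2}}{4}} = \frac{- \frac{4020}{-854} + 3413}{-845 - \frac{3249}{4}} = \frac{\left(-4020\right) \left(- \frac{1}{854}\right) + 3413}{-845 - \frac{3249}{4}} = \frac{\frac{2010}{427} + 3413}{- \frac{6629}{4}} = \frac{1459361}{427} \left(- \frac{4}{6629}\right) = - \frac{5837444}{2830583}$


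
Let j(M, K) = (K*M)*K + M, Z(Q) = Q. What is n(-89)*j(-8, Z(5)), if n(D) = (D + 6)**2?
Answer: -1432912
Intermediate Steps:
j(M, K) = M + M*K**2 (j(M, K) = M*K**2 + M = M + M*K**2)
n(D) = (6 + D)**2
n(-89)*j(-8, Z(5)) = (6 - 89)**2*(-8*(1 + 5**2)) = (-83)**2*(-8*(1 + 25)) = 6889*(-8*26) = 6889*(-208) = -1432912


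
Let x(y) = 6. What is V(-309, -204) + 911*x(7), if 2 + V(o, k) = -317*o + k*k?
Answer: 145033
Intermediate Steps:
V(o, k) = -2 + k**2 - 317*o (V(o, k) = -2 + (-317*o + k*k) = -2 + (-317*o + k**2) = -2 + (k**2 - 317*o) = -2 + k**2 - 317*o)
V(-309, -204) + 911*x(7) = (-2 + (-204)**2 - 317*(-309)) + 911*6 = (-2 + 41616 + 97953) + 5466 = 139567 + 5466 = 145033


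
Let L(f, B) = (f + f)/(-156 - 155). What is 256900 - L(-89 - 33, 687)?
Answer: 79895656/311 ≈ 2.5690e+5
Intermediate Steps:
L(f, B) = -2*f/311 (L(f, B) = (2*f)/(-311) = (2*f)*(-1/311) = -2*f/311)
256900 - L(-89 - 33, 687) = 256900 - (-2)*(-89 - 33)/311 = 256900 - (-2)*(-122)/311 = 256900 - 1*244/311 = 256900 - 244/311 = 79895656/311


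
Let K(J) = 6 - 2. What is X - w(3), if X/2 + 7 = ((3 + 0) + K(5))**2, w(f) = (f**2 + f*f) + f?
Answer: 63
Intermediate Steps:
K(J) = 4
w(f) = f + 2*f**2 (w(f) = (f**2 + f**2) + f = 2*f**2 + f = f + 2*f**2)
X = 84 (X = -14 + 2*((3 + 0) + 4)**2 = -14 + 2*(3 + 4)**2 = -14 + 2*7**2 = -14 + 2*49 = -14 + 98 = 84)
X - w(3) = 84 - 3*(1 + 2*3) = 84 - 3*(1 + 6) = 84 - 3*7 = 84 - 1*21 = 84 - 21 = 63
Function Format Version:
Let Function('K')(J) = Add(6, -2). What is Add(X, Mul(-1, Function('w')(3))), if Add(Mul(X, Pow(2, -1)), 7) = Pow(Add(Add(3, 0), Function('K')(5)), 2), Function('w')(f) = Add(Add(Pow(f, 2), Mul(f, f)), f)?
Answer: 63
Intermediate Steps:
Function('K')(J) = 4
Function('w')(f) = Add(f, Mul(2, Pow(f, 2))) (Function('w')(f) = Add(Add(Pow(f, 2), Pow(f, 2)), f) = Add(Mul(2, Pow(f, 2)), f) = Add(f, Mul(2, Pow(f, 2))))
X = 84 (X = Add(-14, Mul(2, Pow(Add(Add(3, 0), 4), 2))) = Add(-14, Mul(2, Pow(Add(3, 4), 2))) = Add(-14, Mul(2, Pow(7, 2))) = Add(-14, Mul(2, 49)) = Add(-14, 98) = 84)
Add(X, Mul(-1, Function('w')(3))) = Add(84, Mul(-1, Mul(3, Add(1, Mul(2, 3))))) = Add(84, Mul(-1, Mul(3, Add(1, 6)))) = Add(84, Mul(-1, Mul(3, 7))) = Add(84, Mul(-1, 21)) = Add(84, -21) = 63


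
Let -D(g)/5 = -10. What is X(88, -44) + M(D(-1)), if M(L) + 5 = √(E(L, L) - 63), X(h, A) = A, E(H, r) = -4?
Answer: -49 + I*√67 ≈ -49.0 + 8.1853*I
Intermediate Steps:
D(g) = 50 (D(g) = -5*(-10) = 50)
M(L) = -5 + I*√67 (M(L) = -5 + √(-4 - 63) = -5 + √(-67) = -5 + I*√67)
X(88, -44) + M(D(-1)) = -44 + (-5 + I*√67) = -49 + I*√67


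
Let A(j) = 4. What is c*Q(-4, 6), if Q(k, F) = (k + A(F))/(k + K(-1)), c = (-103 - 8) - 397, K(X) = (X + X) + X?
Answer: 0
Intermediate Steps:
K(X) = 3*X (K(X) = 2*X + X = 3*X)
c = -508 (c = -111 - 397 = -508)
Q(k, F) = (4 + k)/(-3 + k) (Q(k, F) = (k + 4)/(k + 3*(-1)) = (4 + k)/(k - 3) = (4 + k)/(-3 + k))
c*Q(-4, 6) = -508*(4 - 4)/(-3 - 4) = -508*0/(-7) = -(-508)*0/7 = -508*0 = 0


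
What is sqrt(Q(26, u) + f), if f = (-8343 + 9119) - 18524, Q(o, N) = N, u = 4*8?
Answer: 2*I*sqrt(4429) ≈ 133.1*I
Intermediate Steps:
u = 32
f = -17748 (f = 776 - 18524 = -17748)
sqrt(Q(26, u) + f) = sqrt(32 - 17748) = sqrt(-17716) = 2*I*sqrt(4429)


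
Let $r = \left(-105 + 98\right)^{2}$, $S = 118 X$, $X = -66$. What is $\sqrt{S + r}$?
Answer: $i \sqrt{7739} \approx 87.972 i$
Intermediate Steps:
$S = -7788$ ($S = 118 \left(-66\right) = -7788$)
$r = 49$ ($r = \left(-7\right)^{2} = 49$)
$\sqrt{S + r} = \sqrt{-7788 + 49} = \sqrt{-7739} = i \sqrt{7739}$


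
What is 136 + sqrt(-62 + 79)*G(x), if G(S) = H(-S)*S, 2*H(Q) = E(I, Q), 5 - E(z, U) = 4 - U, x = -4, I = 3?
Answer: 136 - 10*sqrt(17) ≈ 94.769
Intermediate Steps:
E(z, U) = 1 + U (E(z, U) = 5 - (4 - U) = 5 + (-4 + U) = 1 + U)
H(Q) = 1/2 + Q/2 (H(Q) = (1 + Q)/2 = 1/2 + Q/2)
G(S) = S*(1/2 - S/2) (G(S) = (1/2 + (-S)/2)*S = (1/2 - S/2)*S = S*(1/2 - S/2))
136 + sqrt(-62 + 79)*G(x) = 136 + sqrt(-62 + 79)*((1/2)*(-4)*(1 - 1*(-4))) = 136 + sqrt(17)*((1/2)*(-4)*(1 + 4)) = 136 + sqrt(17)*((1/2)*(-4)*5) = 136 + sqrt(17)*(-10) = 136 - 10*sqrt(17)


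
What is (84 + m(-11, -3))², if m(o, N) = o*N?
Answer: 13689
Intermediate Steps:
m(o, N) = N*o
(84 + m(-11, -3))² = (84 - 3*(-11))² = (84 + 33)² = 117² = 13689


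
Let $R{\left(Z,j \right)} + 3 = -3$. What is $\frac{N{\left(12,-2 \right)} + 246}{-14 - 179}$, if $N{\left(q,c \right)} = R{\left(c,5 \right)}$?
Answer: $- \frac{240}{193} \approx -1.2435$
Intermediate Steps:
$R{\left(Z,j \right)} = -6$ ($R{\left(Z,j \right)} = -3 - 3 = -6$)
$N{\left(q,c \right)} = -6$
$\frac{N{\left(12,-2 \right)} + 246}{-14 - 179} = \frac{-6 + 246}{-14 - 179} = \frac{240}{-193} = 240 \left(- \frac{1}{193}\right) = - \frac{240}{193}$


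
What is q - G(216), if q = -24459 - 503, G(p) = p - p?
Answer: -24962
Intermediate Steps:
G(p) = 0
q = -24962
q - G(216) = -24962 - 1*0 = -24962 + 0 = -24962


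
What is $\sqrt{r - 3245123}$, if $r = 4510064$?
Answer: $3 \sqrt{140549} \approx 1124.7$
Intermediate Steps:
$\sqrt{r - 3245123} = \sqrt{4510064 - 3245123} = \sqrt{1264941} = 3 \sqrt{140549}$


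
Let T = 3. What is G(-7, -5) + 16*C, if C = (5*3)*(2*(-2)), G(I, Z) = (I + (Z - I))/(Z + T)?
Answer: -1915/2 ≈ -957.50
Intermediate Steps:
G(I, Z) = Z/(3 + Z) (G(I, Z) = (I + (Z - I))/(Z + 3) = Z/(3 + Z))
C = -60 (C = 15*(-4) = -60)
G(-7, -5) + 16*C = -5/(3 - 5) + 16*(-60) = -5/(-2) - 960 = -5*(-1/2) - 960 = 5/2 - 960 = -1915/2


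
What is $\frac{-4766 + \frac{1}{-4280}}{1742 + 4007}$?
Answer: $- \frac{20398481}{24605720} \approx -0.82901$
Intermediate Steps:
$\frac{-4766 + \frac{1}{-4280}}{1742 + 4007} = \frac{-4766 - \frac{1}{4280}}{5749} = \left(- \frac{20398481}{4280}\right) \frac{1}{5749} = - \frac{20398481}{24605720}$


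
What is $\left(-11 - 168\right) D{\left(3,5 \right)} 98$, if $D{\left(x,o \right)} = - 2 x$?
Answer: $105252$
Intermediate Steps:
$\left(-11 - 168\right) D{\left(3,5 \right)} 98 = \left(-11 - 168\right) \left(-2\right) 3 \cdot 98 = \left(-11 - 168\right) \left(\left(-6\right) 98\right) = \left(-179\right) \left(-588\right) = 105252$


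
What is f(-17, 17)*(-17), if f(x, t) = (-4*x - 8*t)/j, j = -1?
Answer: -1156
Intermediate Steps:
f(x, t) = 4*x + 8*t (f(x, t) = (-4*x - 8*t)/(-1) = (-8*t - 4*x)*(-1) = 4*x + 8*t)
f(-17, 17)*(-17) = (4*(-17) + 8*17)*(-17) = (-68 + 136)*(-17) = 68*(-17) = -1156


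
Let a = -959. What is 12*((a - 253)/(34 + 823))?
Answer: -14544/857 ≈ -16.971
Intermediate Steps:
12*((a - 253)/(34 + 823)) = 12*((-959 - 253)/(34 + 823)) = 12*(-1212/857) = -14544/857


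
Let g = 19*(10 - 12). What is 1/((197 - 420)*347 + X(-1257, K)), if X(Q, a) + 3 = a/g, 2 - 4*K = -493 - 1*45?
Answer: -38/2940727 ≈ -1.2922e-5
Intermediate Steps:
K = 135 (K = ½ - (-493 - 1*45)/4 = ½ - (-493 - 45)/4 = ½ - ¼*(-538) = ½ + 269/2 = 135)
g = -38 (g = 19*(-2) = -38)
X(Q, a) = -3 - a/38 (X(Q, a) = -3 + a/(-38) = -3 + a*(-1/38) = -3 - a/38)
1/((197 - 420)*347 + X(-1257, K)) = 1/((197 - 420)*347 + (-3 - 1/38*135)) = 1/(-223*347 + (-3 - 135/38)) = 1/(-77381 - 249/38) = 1/(-2940727/38) = -38/2940727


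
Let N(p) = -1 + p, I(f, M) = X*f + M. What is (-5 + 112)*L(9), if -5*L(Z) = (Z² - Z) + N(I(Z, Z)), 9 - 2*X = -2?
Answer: -27713/10 ≈ -2771.3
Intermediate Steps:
X = 11/2 (X = 9/2 - ½*(-2) = 9/2 + 1 = 11/2 ≈ 5.5000)
I(f, M) = M + 11*f/2 (I(f, M) = 11*f/2 + M = M + 11*f/2)
L(Z) = ⅕ - 11*Z/10 - Z²/5 (L(Z) = -((Z² - Z) + (-1 + (Z + 11*Z/2)))/5 = -((Z² - Z) + (-1 + 13*Z/2))/5 = -(-1 + Z² + 11*Z/2)/5 = ⅕ - 11*Z/10 - Z²/5)
(-5 + 112)*L(9) = (-5 + 112)*(⅕ - 11/10*9 - ⅕*9²) = 107*(⅕ - 99/10 - ⅕*81) = 107*(⅕ - 99/10 - 81/5) = 107*(-259/10) = -27713/10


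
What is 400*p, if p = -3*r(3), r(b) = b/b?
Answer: -1200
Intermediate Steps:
r(b) = 1
p = -3 (p = -3*1 = -3)
400*p = 400*(-3) = -1200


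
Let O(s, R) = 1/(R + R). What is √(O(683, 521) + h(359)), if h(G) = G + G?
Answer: √779579594/1042 ≈ 26.796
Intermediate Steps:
h(G) = 2*G
O(s, R) = 1/(2*R)
√(O(683, 521) + h(359)) = √((½)/521 + 2*359) = √((½)*(1/521) + 718) = √(1/1042 + 718) = √(748157/1042) = √779579594/1042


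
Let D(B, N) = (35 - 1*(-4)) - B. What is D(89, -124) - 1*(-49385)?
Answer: 49335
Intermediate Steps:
D(B, N) = 39 - B (D(B, N) = (35 + 4) - B = 39 - B)
D(89, -124) - 1*(-49385) = (39 - 1*89) - 1*(-49385) = (39 - 89) + 49385 = -50 + 49385 = 49335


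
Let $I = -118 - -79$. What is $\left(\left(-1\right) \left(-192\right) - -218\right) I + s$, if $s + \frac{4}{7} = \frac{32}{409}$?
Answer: $- \frac{45780782}{2863} \approx -15991.0$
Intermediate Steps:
$s = - \frac{1412}{2863}$ ($s = - \frac{4}{7} + \frac{32}{409} = - \frac{1412}{2863} \approx -0.49319$)
$I = -39$ ($I = -118 + 79 = -39$)
$\left(\left(-1\right) \left(-192\right) - -218\right) I + s = \left(\left(-1\right) \left(-192\right) - -218\right) \left(-39\right) - \frac{1412}{2863} = \left(192 + 218\right) \left(-39\right) - \frac{1412}{2863} = 410 \left(-39\right) - \frac{1412}{2863} = -15990 - \frac{1412}{2863} = - \frac{45780782}{2863}$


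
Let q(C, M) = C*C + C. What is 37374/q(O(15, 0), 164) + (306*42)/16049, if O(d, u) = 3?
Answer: 99994925/32098 ≈ 3115.3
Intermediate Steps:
q(C, M) = C + C² (q(C, M) = C² + C = C + C²)
37374/q(O(15, 0), 164) + (306*42)/16049 = 37374/((3*(1 + 3))) + (306*42)/16049 = 37374/((3*4)) + 12852*(1/16049) = 37374/12 + 12852/16049 = 37374*(1/12) + 12852/16049 = 6229/2 + 12852/16049 = 99994925/32098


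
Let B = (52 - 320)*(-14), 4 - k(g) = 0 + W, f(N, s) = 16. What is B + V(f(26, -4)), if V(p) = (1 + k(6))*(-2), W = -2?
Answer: 3738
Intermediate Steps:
k(g) = 6 (k(g) = 4 - (0 - 2) = 4 - 1*(-2) = 4 + 2 = 6)
V(p) = -14 (V(p) = (1 + 6)*(-2) = 7*(-2) = -14)
B = 3752 (B = -268*(-14) = 3752)
B + V(f(26, -4)) = 3752 - 14 = 3738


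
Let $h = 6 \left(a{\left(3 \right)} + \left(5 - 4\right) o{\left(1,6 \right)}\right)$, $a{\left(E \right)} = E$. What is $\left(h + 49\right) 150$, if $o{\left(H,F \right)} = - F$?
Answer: $4650$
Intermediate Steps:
$h = -18$ ($h = 6 \left(3 + \left(5 - 4\right) \left(\left(-1\right) 6\right)\right) = 6 \left(3 + 1 \left(-6\right)\right) = 6 \left(3 - 6\right) = 6 \left(-3\right) = -18$)
$\left(h + 49\right) 150 = \left(-18 + 49\right) 150 = 31 \cdot 150 = 4650$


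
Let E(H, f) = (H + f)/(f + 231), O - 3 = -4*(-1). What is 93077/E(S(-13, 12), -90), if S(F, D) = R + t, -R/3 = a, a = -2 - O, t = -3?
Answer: -4374619/22 ≈ -1.9885e+5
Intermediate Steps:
O = 7 (O = 3 - 4*(-1) = 3 + 4 = 7)
a = -9 (a = -2 - 1*7 = -2 - 7 = -9)
R = 27 (R = -3*(-9) = 27)
S(F, D) = 24 (S(F, D) = 27 - 3 = 24)
E(H, f) = (H + f)/(231 + f)
93077/E(S(-13, 12), -90) = 93077/(((24 - 90)/(231 - 90))) = 93077/((-66/141)) = 93077/(((1/141)*(-66))) = 93077/(-22/47) = 93077*(-47/22) = -4374619/22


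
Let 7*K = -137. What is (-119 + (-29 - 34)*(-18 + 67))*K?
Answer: 62746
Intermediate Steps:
K = -137/7 (K = (1/7)*(-137) = -137/7 ≈ -19.571)
(-119 + (-29 - 34)*(-18 + 67))*K = (-119 + (-29 - 34)*(-18 + 67))*(-137/7) = (-119 - 63*49)*(-137/7) = (-119 - 3087)*(-137/7) = -3206*(-137/7) = 62746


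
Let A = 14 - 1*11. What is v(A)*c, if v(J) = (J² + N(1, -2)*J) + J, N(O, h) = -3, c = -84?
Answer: -252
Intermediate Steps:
A = 3 (A = 14 - 11 = 3)
v(J) = J² - 2*J (v(J) = (J² - 3*J) + J = J² - 2*J)
v(A)*c = (3*(-2 + 3))*(-84) = (3*1)*(-84) = 3*(-84) = -252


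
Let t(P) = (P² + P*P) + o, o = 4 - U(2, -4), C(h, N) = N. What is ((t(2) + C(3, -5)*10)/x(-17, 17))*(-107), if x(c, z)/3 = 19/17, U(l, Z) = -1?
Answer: 67303/57 ≈ 1180.8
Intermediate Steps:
o = 5 (o = 4 - 1*(-1) = 4 + 1 = 5)
t(P) = 5 + 2*P² (t(P) = (P² + P*P) + 5 = (P² + P²) + 5 = 2*P² + 5 = 5 + 2*P²)
x(c, z) = 57/17 (x(c, z) = 3*(19/17) = 57/17)
((t(2) + C(3, -5)*10)/x(-17, 17))*(-107) = (((5 + 2*2²) - 5*10)/(57/17))*(-107) = (((5 + 2*4) - 50)*(17/57))*(-107) = (((5 + 8) - 50)*(17/57))*(-107) = ((13 - 50)*(17/57))*(-107) = -37*17/57*(-107) = -629/57*(-107) = 67303/57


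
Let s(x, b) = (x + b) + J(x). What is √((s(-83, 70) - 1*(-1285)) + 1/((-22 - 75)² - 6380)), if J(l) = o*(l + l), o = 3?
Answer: √7101329963/3029 ≈ 27.821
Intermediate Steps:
J(l) = 6*l (J(l) = 3*(l + l) = 3*(2*l) = 6*l)
s(x, b) = b + 7*x (s(x, b) = (x + b) + 6*x = (b + x) + 6*x = b + 7*x)
√((s(-83, 70) - 1*(-1285)) + 1/((-22 - 75)² - 6380)) = √(((70 + 7*(-83)) - 1*(-1285)) + 1/((-22 - 75)² - 6380)) = √(((70 - 581) + 1285) + 1/((-97)² - 6380)) = √((-511 + 1285) + 1/(9409 - 6380)) = √(774 + 1/3029) = √(2344447/3029) = √7101329963/3029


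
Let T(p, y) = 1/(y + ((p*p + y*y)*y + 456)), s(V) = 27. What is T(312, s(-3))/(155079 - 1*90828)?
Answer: 1/170165817954 ≈ 5.8766e-12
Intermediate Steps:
T(p, y) = 1/(456 + y + y*(p**2 + y**2)) (T(p, y) = 1/(y + ((p**2 + y**2)*y + 456)) = 1/(y + (y*(p**2 + y**2) + 456)) = 1/(y + (456 + y*(p**2 + y**2))) = 1/(456 + y + y*(p**2 + y**2)))
T(312, s(-3))/(155079 - 1*90828) = 1/((456 + 27 + 27**3 + 27*312**2)*(155079 - 1*90828)) = 1/((456 + 27 + 19683 + 27*97344)*(155079 - 90828)) = 1/((456 + 27 + 19683 + 2628288)*64251) = (1/64251)/2648454 = (1/2648454)*(1/64251) = 1/170165817954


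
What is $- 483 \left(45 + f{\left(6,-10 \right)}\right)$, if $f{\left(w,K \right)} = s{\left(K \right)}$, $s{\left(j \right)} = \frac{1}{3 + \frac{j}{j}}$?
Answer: $- \frac{87423}{4} \approx -21856.0$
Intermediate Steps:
$s{\left(j \right)} = \frac{1}{4}$ ($s{\left(j \right)} = \frac{1}{3 + 1} = \frac{1}{4}$)
$f{\left(w,K \right)} = \frac{1}{4}$
$- 483 \left(45 + f{\left(6,-10 \right)}\right) = - 483 \left(45 + \frac{1}{4}\right) = \left(-483\right) \frac{181}{4} = - \frac{87423}{4}$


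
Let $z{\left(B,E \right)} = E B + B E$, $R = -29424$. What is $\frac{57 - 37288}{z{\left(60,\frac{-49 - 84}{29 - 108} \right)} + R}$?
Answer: $\frac{2941249}{2308536} \approx 1.2741$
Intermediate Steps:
$z{\left(B,E \right)} = 2 B E$ ($z{\left(B,E \right)} = B E + B E = 2 B E$)
$\frac{57 - 37288}{z{\left(60,\frac{-49 - 84}{29 - 108} \right)} + R} = \frac{57 - 37288}{2 \cdot 60 \frac{-49 - 84}{29 - 108} - 29424} = - \frac{37231}{2 \cdot 60 \left(- \frac{133}{-79}\right) - 29424} = - \frac{37231}{2 \cdot 60 \left(\left(-133\right) \left(- \frac{1}{79}\right)\right) - 29424} = - \frac{37231}{2 \cdot 60 \cdot \frac{133}{79} - 29424} = - \frac{37231}{\frac{15960}{79} - 29424} = - \frac{37231}{- \frac{2308536}{79}} = \left(-37231\right) \left(- \frac{79}{2308536}\right) = \frac{2941249}{2308536}$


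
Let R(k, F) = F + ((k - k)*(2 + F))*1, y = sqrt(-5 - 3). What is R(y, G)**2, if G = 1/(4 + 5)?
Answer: 1/81 ≈ 0.012346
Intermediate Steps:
G = 1/9 ≈ 0.11111
y = 2*I*sqrt(2) (y = sqrt(-8) = 2*I*sqrt(2) ≈ 2.8284*I)
R(k, F) = F (R(k, F) = F + (0*(2 + F))*1 = F + 0*1 = F + 0 = F)
R(y, G)**2 = (1/9)**2 = 1/81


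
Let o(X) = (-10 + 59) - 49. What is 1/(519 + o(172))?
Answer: 1/519 ≈ 0.0019268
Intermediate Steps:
o(X) = 0 (o(X) = 49 - 49 = 0)
1/(519 + o(172)) = 1/(519 + 0) = 1/519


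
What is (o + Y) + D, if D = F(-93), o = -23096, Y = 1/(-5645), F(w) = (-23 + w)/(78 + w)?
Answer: -390999799/16935 ≈ -23088.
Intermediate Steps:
F(w) = (-23 + w)/(78 + w)
Y = -1/5645 ≈ -0.00017715
D = 116/15 (D = (-23 - 93)/(78 - 93) = -116/(-15) = -1/15*(-116) = 116/15 ≈ 7.7333)
(o + Y) + D = (-23096 - 1/5645) + 116/15 = -130376921/5645 + 116/15 = -390999799/16935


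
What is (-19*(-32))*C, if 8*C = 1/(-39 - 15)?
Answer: -38/27 ≈ -1.4074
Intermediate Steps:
C = -1/432 (C = 1/(8*(-39 - 15)) = (⅛)/(-54) = (⅛)*(-1/54) = -1/432 ≈ -0.0023148)
(-19*(-32))*C = -19*(-32)*(-1/432) = 608*(-1/432) = -38/27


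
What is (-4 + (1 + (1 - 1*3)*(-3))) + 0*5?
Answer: 3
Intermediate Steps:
(-4 + (1 + (1 - 1*3)*(-3))) + 0*5 = (-4 + (1 + (1 - 3)*(-3))) + 0 = (-4 + (1 - 2*(-3))) + 0 = (-4 + (1 + 6)) + 0 = (-4 + 7) + 0 = 3 + 0 = 3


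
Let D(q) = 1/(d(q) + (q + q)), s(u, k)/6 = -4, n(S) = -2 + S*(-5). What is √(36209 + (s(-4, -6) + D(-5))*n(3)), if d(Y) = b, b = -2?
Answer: √1318263/6 ≈ 191.36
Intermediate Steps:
d(Y) = -2
n(S) = -2 - 5*S
s(u, k) = -24 (s(u, k) = 6*(-4) = -24)
D(q) = 1/(-2 + 2*q) (D(q) = 1/(-2 + (q + q)) = 1/(-2 + 2*q))
√(36209 + (s(-4, -6) + D(-5))*n(3)) = √(36209 + (-24 + 1/(2*(-1 - 5)))*(-2 - 5*3)) = √(36209 + (-24 + (½)/(-6))*(-2 - 15)) = √(36209 + (-24 + (½)*(-⅙))*(-17)) = √(36209 + (-24 - 1/12)*(-17)) = √(36209 - 289/12*(-17)) = √(36209 + 4913/12) = √(439421/12) = √1318263/6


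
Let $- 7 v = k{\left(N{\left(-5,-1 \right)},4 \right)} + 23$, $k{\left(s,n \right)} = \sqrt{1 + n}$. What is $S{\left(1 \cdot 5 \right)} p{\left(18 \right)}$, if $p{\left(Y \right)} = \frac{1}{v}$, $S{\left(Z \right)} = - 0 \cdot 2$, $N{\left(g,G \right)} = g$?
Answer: $0$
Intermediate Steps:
$S{\left(Z \right)} = 0$ ($S{\left(Z \right)} = \left(-1\right) 0 = 0$)
$v = - \frac{23}{7} - \frac{\sqrt{5}}{7}$ ($v = - \frac{\sqrt{1 + 4} + 23}{7} = - \frac{\sqrt{5} + 23}{7} = - \frac{23 + \sqrt{5}}{7} = - \frac{23}{7} - \frac{\sqrt{5}}{7} \approx -3.6052$)
$p{\left(Y \right)} = \frac{1}{- \frac{23}{7} - \frac{\sqrt{5}}{7}}$
$S{\left(1 \cdot 5 \right)} p{\left(18 \right)} = 0 \left(- \frac{161}{524} + \frac{7 \sqrt{5}}{524}\right) = 0$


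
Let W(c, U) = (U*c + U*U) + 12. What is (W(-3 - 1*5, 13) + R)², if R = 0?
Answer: 5929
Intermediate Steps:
W(c, U) = 12 + U² + U*c (W(c, U) = (U*c + U²) + 12 = (U² + U*c) + 12 = 12 + U² + U*c)
(W(-3 - 1*5, 13) + R)² = ((12 + 13² + 13*(-3 - 1*5)) + 0)² = ((12 + 169 + 13*(-3 - 5)) + 0)² = ((12 + 169 + 13*(-8)) + 0)² = ((12 + 169 - 104) + 0)² = (77 + 0)² = 77² = 5929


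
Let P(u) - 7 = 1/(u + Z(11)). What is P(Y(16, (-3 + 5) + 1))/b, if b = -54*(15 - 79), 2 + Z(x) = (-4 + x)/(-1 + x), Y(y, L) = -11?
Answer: 851/425088 ≈ 0.0020019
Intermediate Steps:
Z(x) = -2 + (-4 + x)/(-1 + x)
P(u) = 7 + 1/(-13/10 + u) (P(u) = 7 + 1/(u + (-2 - 1*11)/(-1 + 11)) = 7 + 1/(u + (-2 - 11)/10) = 7 + 1/(u + (1/10)*(-13)) = 7 + 1/(u - 13/10) = 7 + 1/(-13/10 + u))
b = 3456 (b = -54*(-64) = 3456)
P(Y(16, (-3 + 5) + 1))/b = ((-81 + 70*(-11))/(-13 + 10*(-11)))/3456 = ((-81 - 770)/(-13 - 110))*(1/3456) = (-851/(-123))*(1/3456) = -1/123*(-851)*(1/3456) = (851/123)*(1/3456) = 851/425088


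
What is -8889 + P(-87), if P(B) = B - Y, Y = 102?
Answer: -9078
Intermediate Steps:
P(B) = -102 + B (P(B) = B - 1*102 = B - 102 = -102 + B)
-8889 + P(-87) = -8889 + (-102 - 87) = -8889 - 189 = -9078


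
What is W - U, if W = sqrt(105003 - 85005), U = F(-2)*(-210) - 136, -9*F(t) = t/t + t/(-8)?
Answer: 641/6 + 3*sqrt(2222) ≈ 248.25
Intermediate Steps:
F(t) = -1/9 + t/72 (F(t) = -(t/t + t/(-8))/9 = -(1 + t*(-1/8))/9 = -(1 - t/8)/9 = -1/9 + t/72)
U = -641/6 (U = (-1/9 + (1/72)*(-2))*(-210) - 136 = (-1/9 - 1/36)*(-210) - 136 = -5/36*(-210) - 136 = 175/6 - 136 = -641/6 ≈ -106.83)
W = 3*sqrt(2222) (W = sqrt(19998) = 3*sqrt(2222) ≈ 141.41)
W - U = 3*sqrt(2222) - 1*(-641/6) = 3*sqrt(2222) + 641/6 = 641/6 + 3*sqrt(2222)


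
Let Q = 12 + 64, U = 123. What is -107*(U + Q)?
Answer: -21293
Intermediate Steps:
Q = 76
-107*(U + Q) = -107*(123 + 76) = -107*199 = -21293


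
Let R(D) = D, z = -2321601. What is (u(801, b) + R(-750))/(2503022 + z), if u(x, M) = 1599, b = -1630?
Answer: 849/181421 ≈ 0.0046797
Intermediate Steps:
(u(801, b) + R(-750))/(2503022 + z) = (1599 - 750)/(2503022 - 2321601) = 849/181421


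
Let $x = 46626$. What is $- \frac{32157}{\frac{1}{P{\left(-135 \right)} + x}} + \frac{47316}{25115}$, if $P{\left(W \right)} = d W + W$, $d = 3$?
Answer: $- \frac{37220116065414}{25115} \approx -1.482 \cdot 10^{9}$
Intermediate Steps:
$P{\left(W \right)} = 4 W$ ($P{\left(W \right)} = 3 W + W = 4 W$)
$- \frac{32157}{\frac{1}{P{\left(-135 \right)} + x}} + \frac{47316}{25115} = - \frac{32157}{\frac{1}{4 \left(-135\right) + 46626}} + \frac{47316}{25115} = - \frac{32157}{\frac{1}{-540 + 46626}} + 47316 \cdot \frac{1}{25115} = - \frac{32157}{\frac{1}{46086}} + \frac{47316}{25115} = - 32157 \frac{1}{\frac{1}{46086}} + \frac{47316}{25115} = \left(-32157\right) 46086 + \frac{47316}{25115} = -1481987502 + \frac{47316}{25115} = - \frac{37220116065414}{25115}$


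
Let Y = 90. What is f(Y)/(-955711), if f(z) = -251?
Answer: 251/955711 ≈ 0.00026263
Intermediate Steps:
f(Y)/(-955711) = -251/(-955711) = -251*(-1/955711) = 251/955711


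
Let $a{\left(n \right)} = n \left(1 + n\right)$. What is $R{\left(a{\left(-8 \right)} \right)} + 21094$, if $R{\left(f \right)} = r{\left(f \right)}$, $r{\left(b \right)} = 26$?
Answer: $21120$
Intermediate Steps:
$R{\left(f \right)} = 26$
$R{\left(a{\left(-8 \right)} \right)} + 21094 = 26 + 21094 = 21120$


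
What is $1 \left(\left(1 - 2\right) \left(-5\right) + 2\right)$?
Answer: $7$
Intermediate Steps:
$1 \left(\left(1 - 2\right) \left(-5\right) + 2\right) = 1 \left(\left(-1\right) \left(-5\right) + 2\right) = 1 \left(5 + 2\right) = 1 \cdot 7 = 7$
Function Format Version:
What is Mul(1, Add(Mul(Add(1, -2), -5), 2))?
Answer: 7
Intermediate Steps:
Mul(1, Add(Mul(Add(1, -2), -5), 2)) = Mul(1, Add(Mul(-1, -5), 2)) = Mul(1, Add(5, 2)) = Mul(1, 7) = 7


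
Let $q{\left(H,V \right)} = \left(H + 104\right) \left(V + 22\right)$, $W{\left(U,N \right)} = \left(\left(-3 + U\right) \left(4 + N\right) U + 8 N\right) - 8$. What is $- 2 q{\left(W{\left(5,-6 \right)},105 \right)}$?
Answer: $-7112$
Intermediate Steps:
$W{\left(U,N \right)} = -8 + 8 N + U \left(-3 + U\right) \left(4 + N\right)$ ($W{\left(U,N \right)} = \left(U \left(-3 + U\right) \left(4 + N\right) + 8 N\right) - 8 = \left(8 N + U \left(-3 + U\right) \left(4 + N\right)\right) - 8 = -8 + 8 N + U \left(-3 + U\right) \left(4 + N\right)$)
$q{\left(H,V \right)} = \left(22 + V\right) \left(104 + H\right)$ ($q{\left(H,V \right)} = \left(104 + H\right) \left(22 + V\right) = \left(22 + V\right) \left(104 + H\right)$)
$- 2 q{\left(W{\left(5,-6 \right)},105 \right)} = - 2 \left(2288 + 22 \left(-8 - 60 + 4 \cdot 5^{2} + 8 \left(-6\right) - 6 \cdot 5^{2} - \left(-18\right) 5\right) + 104 \cdot 105 + \left(-8 - 60 + 4 \cdot 5^{2} + 8 \left(-6\right) - 6 \cdot 5^{2} - \left(-18\right) 5\right) 105\right) = - 2 \left(2288 + 22 \left(-8 - 60 + 4 \cdot 25 - 48 - 150 + 90\right) + 10920 + \left(-8 - 60 + 4 \cdot 25 - 48 - 150 + 90\right) 105\right) = - 2 \left(2288 + 22 \left(-8 - 60 + 100 - 48 - 150 + 90\right) + 10920 + \left(-8 - 60 + 100 - 48 - 150 + 90\right) 105\right) = - 2 \left(2288 + 22 \left(-76\right) + 10920 - 7980\right) = - 2 \left(2288 - 1672 + 10920 - 7980\right) = \left(-2\right) 3556 = -7112$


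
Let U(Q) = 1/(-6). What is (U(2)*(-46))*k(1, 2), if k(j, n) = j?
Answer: 23/3 ≈ 7.6667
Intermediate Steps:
U(Q) = -⅙
(U(2)*(-46))*k(1, 2) = -⅙*(-46)*1 = (23/3)*1 = 23/3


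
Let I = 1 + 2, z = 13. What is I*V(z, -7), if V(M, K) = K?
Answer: -21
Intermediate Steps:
I = 3
I*V(z, -7) = 3*(-7) = -21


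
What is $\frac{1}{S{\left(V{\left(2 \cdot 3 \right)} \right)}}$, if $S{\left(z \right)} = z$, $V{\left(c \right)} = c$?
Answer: $\frac{1}{6} \approx 0.16667$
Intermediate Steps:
$\frac{1}{S{\left(V{\left(2 \cdot 3 \right)} \right)}} = \frac{1}{2 \cdot 3} = \frac{1}{6}$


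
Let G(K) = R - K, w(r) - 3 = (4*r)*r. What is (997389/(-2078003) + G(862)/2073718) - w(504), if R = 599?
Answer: -4378430085485586409/4309192225154 ≈ -1.0161e+6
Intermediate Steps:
w(r) = 3 + 4*r² (w(r) = 3 + (4*r)*r = 3 + 4*r²)
G(K) = 599 - K
(997389/(-2078003) + G(862)/2073718) - w(504) = (997389/(-2078003) + (599 - 1*862)/2073718) - (3 + 4*504²) = (997389*(-1/2078003) + (599 - 862)*(1/2073718)) - (3 + 4*254016) = (-997389/2078003 - 263*1/2073718) - (3 + 1016064) = (-997389/2078003 - 263/2073718) - 1*1016067 = -2068850037091/4309192225154 - 1016067 = -4378430085485586409/4309192225154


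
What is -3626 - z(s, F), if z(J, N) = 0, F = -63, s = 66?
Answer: -3626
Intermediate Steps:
-3626 - z(s, F) = -3626 - 1*0 = -3626 + 0 = -3626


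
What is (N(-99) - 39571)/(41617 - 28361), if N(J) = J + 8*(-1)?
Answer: -19839/6628 ≈ -2.9932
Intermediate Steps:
N(J) = -8 + J (N(J) = J - 8 = -8 + J)
(N(-99) - 39571)/(41617 - 28361) = ((-8 - 99) - 39571)/(41617 - 28361) = (-107 - 39571)/13256 = -39678*1/13256 = -19839/6628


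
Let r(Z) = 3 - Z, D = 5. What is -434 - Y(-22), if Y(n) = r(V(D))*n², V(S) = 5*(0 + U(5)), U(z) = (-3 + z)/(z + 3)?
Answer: -1281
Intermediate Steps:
U(z) = (-3 + z)/(3 + z)
V(S) = 5/4 (V(S) = 5*(0 + (-3 + 5)/(3 + 5)) = 5*(0 + 2/8) = 5*(0 + (⅛)*2) = 5*(0 + ¼) = 5*(¼) = 5/4)
Y(n) = 7*n²/4 (Y(n) = (3 - 1*5/4)*n² = (3 - 5/4)*n² = 7*n²/4)
-434 - Y(-22) = -434 - 7*(-22)²/4 = -434 - 7*484/4 = -434 - 1*847 = -434 - 847 = -1281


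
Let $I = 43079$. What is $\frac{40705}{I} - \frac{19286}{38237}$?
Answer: $\frac{725615491}{1647211723} \approx 0.44051$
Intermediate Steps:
$\frac{40705}{I} - \frac{19286}{38237} = \frac{40705}{43079} - \frac{19286}{38237} = \frac{725615491}{1647211723}$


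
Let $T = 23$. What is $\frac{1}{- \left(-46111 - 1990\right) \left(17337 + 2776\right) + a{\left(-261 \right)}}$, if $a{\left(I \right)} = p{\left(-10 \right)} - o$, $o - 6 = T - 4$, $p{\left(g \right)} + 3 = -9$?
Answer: $\frac{1}{967455376} \approx 1.0336 \cdot 10^{-9}$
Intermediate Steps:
$p{\left(g \right)} = -12$ ($p{\left(g \right)} = -3 - 9 = -12$)
$o = 25$ ($o = 6 + \left(23 - 4\right) = 6 + 19 = 25$)
$a{\left(I \right)} = -37$ ($a{\left(I \right)} = -12 - 25 = -37$)
$\frac{1}{- \left(-46111 - 1990\right) \left(17337 + 2776\right) + a{\left(-261 \right)}} = \frac{1}{- \left(-46111 - 1990\right) \left(17337 + 2776\right) - 37} = \frac{1}{- \left(-48101\right) 20113 - 37} = \frac{1}{\left(-1\right) \left(-967455413\right) - 37} = \frac{1}{967455413 - 37} = \frac{1}{967455376}$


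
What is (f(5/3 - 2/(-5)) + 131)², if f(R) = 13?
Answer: 20736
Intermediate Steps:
(f(5/3 - 2/(-5)) + 131)² = (13 + 131)² = 144² = 20736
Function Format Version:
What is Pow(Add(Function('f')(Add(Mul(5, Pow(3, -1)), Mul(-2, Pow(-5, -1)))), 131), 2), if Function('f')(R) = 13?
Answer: 20736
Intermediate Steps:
Pow(Add(Function('f')(Add(Mul(5, Pow(3, -1)), Mul(-2, Pow(-5, -1)))), 131), 2) = Pow(Add(13, 131), 2) = Pow(144, 2) = 20736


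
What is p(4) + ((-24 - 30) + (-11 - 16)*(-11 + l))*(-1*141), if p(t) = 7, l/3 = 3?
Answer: 7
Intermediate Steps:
l = 9 (l = 3*3 = 9)
p(4) + ((-24 - 30) + (-11 - 16)*(-11 + l))*(-1*141) = 7 + ((-24 - 30) + (-11 - 16)*(-11 + 9))*(-1*141) = 7 + (-54 - 27*(-2))*(-141) = 7 + (-54 + 54)*(-141) = 7 + 0*(-141) = 7 + 0 = 7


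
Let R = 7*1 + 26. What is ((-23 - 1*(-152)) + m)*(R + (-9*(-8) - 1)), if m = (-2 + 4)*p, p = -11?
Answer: 11128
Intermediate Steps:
R = 33 (R = 7 + 26 = 33)
m = -22 (m = (-2 + 4)*(-11) = 2*(-11) = -22)
((-23 - 1*(-152)) + m)*(R + (-9*(-8) - 1)) = ((-23 - 1*(-152)) - 22)*(33 + (-9*(-8) - 1)) = ((-23 + 152) - 22)*(33 + (72 - 1)) = (129 - 22)*(33 + 71) = 107*104 = 11128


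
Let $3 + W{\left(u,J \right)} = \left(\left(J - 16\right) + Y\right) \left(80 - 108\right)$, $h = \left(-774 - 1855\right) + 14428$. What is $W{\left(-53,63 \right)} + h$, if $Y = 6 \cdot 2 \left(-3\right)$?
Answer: $11488$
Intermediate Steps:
$Y = -36$ ($Y = 12 \left(-3\right) = -36$)
$h = 11799$ ($h = -2629 + 14428 = 11799$)
$W{\left(u,J \right)} = 1453 - 28 J$ ($W{\left(u,J \right)} = -3 + \left(\left(J - 16\right) - 36\right) \left(80 - 108\right) = -3 + \left(\left(-16 + J\right) - 36\right) \left(-28\right) = -3 + \left(-52 + J\right) \left(-28\right) = -3 - \left(-1456 + 28 J\right) = 1453 - 28 J$)
$W{\left(-53,63 \right)} + h = \left(1453 - 1764\right) + 11799 = -311 + 11799 = 11488$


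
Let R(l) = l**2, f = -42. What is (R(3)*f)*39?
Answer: -14742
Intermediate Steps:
(R(3)*f)*39 = (3**2*(-42))*39 = (9*(-42))*39 = -378*39 = -14742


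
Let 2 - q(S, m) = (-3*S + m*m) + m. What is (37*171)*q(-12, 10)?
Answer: -911088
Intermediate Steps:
q(S, m) = 2 - m - m² + 3*S (q(S, m) = 2 - ((-3*S + m*m) + m) = 2 - ((-3*S + m²) + m) = 2 - ((m² - 3*S) + m) = 2 - (m + m² - 3*S) = 2 + (-m - m² + 3*S) = 2 - m - m² + 3*S)
(37*171)*q(-12, 10) = (37*171)*(2 - 1*10 - 1*10² + 3*(-12)) = 6327*(2 - 10 - 1*100 - 36) = 6327*(2 - 10 - 100 - 36) = 6327*(-144) = -911088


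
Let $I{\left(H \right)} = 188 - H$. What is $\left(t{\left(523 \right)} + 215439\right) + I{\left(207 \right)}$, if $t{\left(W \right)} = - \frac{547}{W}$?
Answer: $\frac{112664113}{523} \approx 2.1542 \cdot 10^{5}$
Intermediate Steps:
$\left(t{\left(523 \right)} + 215439\right) + I{\left(207 \right)} = \left(- \frac{547}{523} + 215439\right) + \left(188 - 207\right) = \left(\left(-547\right) \frac{1}{523} + 215439\right) + \left(188 - 207\right) = \left(- \frac{547}{523} + 215439\right) - 19 = \frac{112674050}{523} - 19 = \frac{112664113}{523}$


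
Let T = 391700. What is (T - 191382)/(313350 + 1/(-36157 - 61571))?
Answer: 19576677504/30623068799 ≈ 0.63928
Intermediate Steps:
(T - 191382)/(313350 + 1/(-36157 - 61571)) = (391700 - 191382)/(313350 + 1/(-36157 - 61571)) = 200318/(313350 + 1/(-97728)) = 200318/(313350 - 1/97728) = 200318/(30623068799/97728) = 200318*(97728/30623068799) = 19576677504/30623068799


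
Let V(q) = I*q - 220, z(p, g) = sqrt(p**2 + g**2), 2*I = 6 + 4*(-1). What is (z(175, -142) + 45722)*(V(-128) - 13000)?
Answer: -610297256 - 13348*sqrt(50789) ≈ -6.1331e+8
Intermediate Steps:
I = 1 (I = (6 + 4*(-1))/2 = (6 - 4)/2 = (1/2)*2 = 1)
z(p, g) = sqrt(g**2 + p**2)
V(q) = -220 + q (V(q) = 1*q - 220 = q - 220 = -220 + q)
(z(175, -142) + 45722)*(V(-128) - 13000) = (sqrt((-142)**2 + 175**2) + 45722)*((-220 - 128) - 13000) = (sqrt(20164 + 30625) + 45722)*(-348 - 13000) = (sqrt(50789) + 45722)*(-13348) = (45722 + sqrt(50789))*(-13348) = -610297256 - 13348*sqrt(50789)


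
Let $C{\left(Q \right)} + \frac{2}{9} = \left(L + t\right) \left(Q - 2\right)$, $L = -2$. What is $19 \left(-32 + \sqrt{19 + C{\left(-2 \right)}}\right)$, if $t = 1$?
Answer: $-608 + \frac{19 \sqrt{205}}{3} \approx -517.32$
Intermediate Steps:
$C{\left(Q \right)} = \frac{16}{9} - Q$ ($C{\left(Q \right)} = - \frac{2}{9} + \left(-2 + 1\right) \left(Q - 2\right) = - \frac{2}{9} - \left(-2 + Q\right) = \frac{16}{9} - Q$)
$19 \left(-32 + \sqrt{19 + C{\left(-2 \right)}}\right) = 19 \left(-32 + \sqrt{19 + \left(\frac{16}{9} - -2\right)}\right) = 19 \left(-32 + \sqrt{19 + \left(\frac{16}{9} + 2\right)}\right) = 19 \left(-32 + \sqrt{19 + \frac{34}{9}}\right) = 19 \left(-32 + \sqrt{\frac{205}{9}}\right) = 19 \left(-32 + \frac{\sqrt{205}}{3}\right) = -608 + \frac{19 \sqrt{205}}{3}$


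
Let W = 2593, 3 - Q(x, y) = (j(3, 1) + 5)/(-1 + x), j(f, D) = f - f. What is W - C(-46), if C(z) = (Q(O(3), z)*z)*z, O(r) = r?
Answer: 1535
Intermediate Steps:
j(f, D) = 0
Q(x, y) = 3 - 5/(-1 + x) (Q(x, y) = 3 - (0 + 5)/(-1 + x) = 3 - 5/(-1 + x))
C(z) = z²/2 (C(z) = (((-8 + 3*3)/(-1 + 3))*z)*z = (((-8 + 9)/2)*z)*z = (((½)*1)*z)*z = (z/2)*z = z²/2)
W - C(-46) = 2593 - (-46)²/2 = 2593 - 2116/2 = 2593 - 1*1058 = 2593 - 1058 = 1535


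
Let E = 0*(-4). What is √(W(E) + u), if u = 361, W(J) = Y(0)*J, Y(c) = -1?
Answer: 19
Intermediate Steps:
E = 0
W(J) = -J
√(W(E) + u) = √(-1*0 + 361) = √(0 + 361) = √361 = 19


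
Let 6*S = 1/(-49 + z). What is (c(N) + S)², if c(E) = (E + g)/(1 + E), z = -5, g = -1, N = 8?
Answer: 63001/104976 ≈ 0.60015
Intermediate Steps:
c(E) = (-1 + E)/(1 + E) (c(E) = (E - 1)/(1 + E) = (-1 + E)/(1 + E))
S = -1/324 (S = 1/(6*(-49 - 5)) = (⅙)/(-54) = (⅙)*(-1/54) = -1/324 ≈ -0.0030864)
(c(N) + S)² = ((-1 + 8)/(1 + 8) - 1/324)² = (7/9 - 1/324)² = (251/324)² = 63001/104976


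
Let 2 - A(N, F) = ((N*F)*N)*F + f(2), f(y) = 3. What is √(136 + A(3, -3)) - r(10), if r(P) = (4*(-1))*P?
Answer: 40 + 3*√6 ≈ 47.348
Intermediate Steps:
A(N, F) = -1 - F²*N² (A(N, F) = 2 - (((N*F)*N)*F + 3) = 2 - (((F*N)*N)*F + 3) = 2 - ((F*N²)*F + 3) = 2 - (F²*N² + 3) = 2 - (3 + F²*N²) = 2 + (-3 - F²*N²) = -1 - F²*N²)
r(P) = -4*P
√(136 + A(3, -3)) - r(10) = √(136 + (-1 - 1*(-3)²*3²)) - (-4)*10 = √(136 + (-1 - 1*9*9)) - 1*(-40) = √(136 + (-1 - 81)) + 40 = √(136 - 82) + 40 = √54 + 40 = 3*√6 + 40 = 40 + 3*√6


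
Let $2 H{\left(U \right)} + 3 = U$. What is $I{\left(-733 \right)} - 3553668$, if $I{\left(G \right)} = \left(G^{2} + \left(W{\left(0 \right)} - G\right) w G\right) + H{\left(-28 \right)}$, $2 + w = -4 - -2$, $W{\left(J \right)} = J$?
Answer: $- \frac{1734477}{2} \approx -8.6724 \cdot 10^{5}$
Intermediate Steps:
$H{\left(U \right)} = - \frac{3}{2} + \frac{U}{2}$
$w = -4$ ($w = -2 - 2 = -4$)
$I{\left(G \right)} = - \frac{31}{2} + 5 G^{2}$ ($I{\left(G \right)} = \left(G^{2} + \left(0 - G\right) \left(-4\right) G\right) + \left(- \frac{3}{2} + \frac{1}{2} \left(-28\right)\right) = \left(G^{2} + - G \left(-4\right) G\right) - \frac{31}{2} = \left(G^{2} + 4 G G\right) - \frac{31}{2} = \left(G^{2} + 4 G^{2}\right) - \frac{31}{2} = 5 G^{2} - \frac{31}{2} = - \frac{31}{2} + 5 G^{2}$)
$I{\left(-733 \right)} - 3553668 = \left(- \frac{31}{2} + 5 \left(-733\right)^{2}\right) - 3553668 = \left(- \frac{31}{2} + 5 \cdot 537289\right) - 3553668 = \left(- \frac{31}{2} + 2686445\right) - 3553668 = \frac{5372859}{2} - 3553668 = - \frac{1734477}{2}$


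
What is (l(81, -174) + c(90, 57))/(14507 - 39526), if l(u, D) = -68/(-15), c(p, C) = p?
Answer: -1418/375285 ≈ -0.0037785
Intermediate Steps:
l(u, D) = 68/15 (l(u, D) = -68*(-1/15) = 68/15)
(l(81, -174) + c(90, 57))/(14507 - 39526) = (68/15 + 90)/(14507 - 39526) = (1418/15)/(-25019) = (1418/15)*(-1/25019) = -1418/375285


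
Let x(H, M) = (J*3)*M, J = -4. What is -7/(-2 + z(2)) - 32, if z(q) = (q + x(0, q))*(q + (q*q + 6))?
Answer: -1215/38 ≈ -31.974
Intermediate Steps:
x(H, M) = -12*M (x(H, M) = (-4*3)*M = -12*M)
z(q) = -11*q*(6 + q + q²) (z(q) = (q - 12*q)*(q + (q*q + 6)) = (-11*q)*(q + (q² + 6)) = (-11*q)*(q + (6 + q²)) = (-11*q)*(6 + q + q²) = -11*q*(6 + q + q²))
-7/(-2 + z(2)) - 32 = -7/(-2 + 11*2*(-6 - 1*2 - 1*2²)) - 32 = -7/(-2 + 11*2*(-6 - 2 - 1*4)) - 32 = -7/(-2 + 11*2*(-6 - 2 - 4)) - 32 = -7/(-2 + 11*2*(-12)) - 32 = -7/(-2 - 264) - 32 = -7/(-266) - 32 = -7*(-1/266) - 32 = 1/38 - 32 = -1215/38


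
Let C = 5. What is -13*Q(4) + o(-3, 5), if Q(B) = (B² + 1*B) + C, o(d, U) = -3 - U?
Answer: -333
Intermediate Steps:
Q(B) = 5 + B + B² (Q(B) = (B² + 1*B) + 5 = (B² + B) + 5 = (B + B²) + 5 = 5 + B + B²)
-13*Q(4) + o(-3, 5) = -13*(5 + 4 + 4²) + (-3 - 1*5) = -13*(5 + 4 + 16) + (-3 - 5) = -13*25 - 8 = -325 - 8 = -333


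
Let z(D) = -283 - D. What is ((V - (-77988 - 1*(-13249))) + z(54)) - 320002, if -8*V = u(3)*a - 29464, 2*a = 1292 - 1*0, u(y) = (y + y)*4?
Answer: -253855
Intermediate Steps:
u(y) = 8*y (u(y) = (2*y)*4 = 8*y)
a = 646 (a = (1292 - 1*0)/2 = (1292 + 0)/2 = (½)*1292 = 646)
V = 1745 (V = -((8*3)*646 - 29464)/8 = -(24*646 - 29464)/8 = -(15504 - 29464)/8 = -⅛*(-13960) = 1745)
((V - (-77988 - 1*(-13249))) + z(54)) - 320002 = ((1745 - (-77988 - 1*(-13249))) + (-283 - 1*54)) - 320002 = ((1745 - (-77988 + 13249)) + (-283 - 54)) - 320002 = ((1745 - 1*(-64739)) - 337) - 320002 = ((1745 + 64739) - 337) - 320002 = (66484 - 337) - 320002 = 66147 - 320002 = -253855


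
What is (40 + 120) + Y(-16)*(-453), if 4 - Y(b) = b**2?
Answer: 114316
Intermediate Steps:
Y(b) = 4 - b**2
(40 + 120) + Y(-16)*(-453) = (40 + 120) + (4 - 1*(-16)**2)*(-453) = 160 + (4 - 1*256)*(-453) = 160 + (4 - 256)*(-453) = 160 - 252*(-453) = 160 + 114156 = 114316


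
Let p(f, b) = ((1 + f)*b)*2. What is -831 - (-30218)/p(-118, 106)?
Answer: -10321171/12402 ≈ -832.22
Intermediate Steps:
p(f, b) = 2*b*(1 + f) (p(f, b) = (b*(1 + f))*2 = 2*b*(1 + f))
-831 - (-30218)/p(-118, 106) = -831 - (-30218)/(2*106*(1 - 118)) = -831 - (-30218)/(2*106*(-117)) = -831 - (-30218)/(-24804) = -831 - (-30218)*(-1)/24804 = -831 - 1*15109/12402 = -831 - 15109/12402 = -10321171/12402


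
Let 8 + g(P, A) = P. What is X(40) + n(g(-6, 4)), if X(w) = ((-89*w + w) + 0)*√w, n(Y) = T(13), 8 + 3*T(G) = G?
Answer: 5/3 - 7040*√10 ≈ -22261.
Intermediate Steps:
T(G) = -8/3 + G/3
g(P, A) = -8 + P
n(Y) = 5/3 (n(Y) = -8/3 + (⅓)*13 = -8/3 + 13/3 = 5/3)
X(w) = -88*w^(3/2) (X(w) = (-88*w + 0)*√w = (-88*w)*√w = -88*w^(3/2))
X(40) + n(g(-6, 4)) = -7040*√10 + 5/3 = 5/3 - 7040*√10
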